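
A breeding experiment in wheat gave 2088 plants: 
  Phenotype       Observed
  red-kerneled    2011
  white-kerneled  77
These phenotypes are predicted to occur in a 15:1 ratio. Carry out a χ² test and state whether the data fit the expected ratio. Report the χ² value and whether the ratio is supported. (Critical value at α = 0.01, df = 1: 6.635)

23.395; not consistent

Expected counts for N = 2088 under a 15:1 ratio (total parts = 16):
  red-kerneled: 2088 × 15/16 = 1957.5
  white-kerneled: 2088 × 1/16 = 130.5
χ² = Σ (O − E)² / E
  red-kerneled: (2011 − 1957.5)² / 1957.5 = 1.4622
  white-kerneled: (77 − 130.5)² / 130.5 = 21.9330
χ² = 1.4622 + 21.9330 = 23.3952 ≈ 23.395
Degrees of freedom = 2 − 1 = 1; critical value at α = 0.01 is 6.635.
Since 23.395 > 6.635, we reject the null hypothesis — the data do not fit the 15:1 ratio.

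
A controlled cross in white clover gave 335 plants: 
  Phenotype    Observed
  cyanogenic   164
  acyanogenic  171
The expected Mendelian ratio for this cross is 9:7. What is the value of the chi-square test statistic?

Expected counts for N = 335 under a 9:7 ratio (total parts = 16):
  cyanogenic: 335 × 9/16 = 188.4375
  acyanogenic: 335 × 7/16 = 146.5625
χ² = Σ (O − E)² / E
  cyanogenic: (164 − 188.4375)² / 188.4375 = 3.1692
  acyanogenic: (171 − 146.5625)² / 146.5625 = 4.0747
χ² = 3.1692 + 4.0747 = 7.2439 ≈ 7.244

7.244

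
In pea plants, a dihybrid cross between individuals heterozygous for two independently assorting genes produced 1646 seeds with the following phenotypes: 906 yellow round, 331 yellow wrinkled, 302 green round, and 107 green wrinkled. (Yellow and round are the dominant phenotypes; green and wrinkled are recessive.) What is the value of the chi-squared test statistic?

2.356

A dihybrid F₂ with independent assortment and complete dominance at both loci gives a 9:3:3:1 phenotypic ratio.
Total ratio parts = 16. Expected numbers out of 1646:
  yellow round: 1646 × 9/16 = 925.875
  yellow wrinkled: 1646 × 3/16 = 308.625
  green round: 1646 × 3/16 = 308.625
  green wrinkled: 1646 × 1/16 = 102.875
χ² = Σ (O − E)² / E
  yellow round: (906 − 925.875)² / 925.875 = 0.4266
  yellow wrinkled: (331 − 308.625)² / 308.625 = 1.6222
  green round: (302 − 308.625)² / 308.625 = 0.1422
  green wrinkled: (107 − 102.875)² / 102.875 = 0.1654
χ² = 0.4266 + 1.6222 + 0.1422 + 0.1654 = 2.3564 ≈ 2.356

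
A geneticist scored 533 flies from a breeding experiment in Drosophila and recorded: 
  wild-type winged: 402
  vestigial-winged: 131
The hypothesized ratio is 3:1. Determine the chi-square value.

0.051

Under the 3:1 hypothesis (Σ ratio = 4, N = 533):
  wild-type winged: 533 × 3/4 = 399.75
  vestigial-winged: 533 × 1/4 = 133.25
χ² = Σ (O − E)² / E
  wild-type winged: (402 − 399.75)² / 399.75 = 0.0127
  vestigial-winged: (131 − 133.25)² / 133.25 = 0.0380
χ² = 0.0127 + 0.0380 = 0.0507 ≈ 0.051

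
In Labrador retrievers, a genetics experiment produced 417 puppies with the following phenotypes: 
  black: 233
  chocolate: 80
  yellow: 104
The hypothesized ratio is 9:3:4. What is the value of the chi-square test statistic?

Under the 9:3:4 hypothesis (Σ ratio = 16, N = 417):
  black: 417 × 9/16 = 234.5625
  chocolate: 417 × 3/16 = 78.1875
  yellow: 417 × 4/16 = 104.25
χ² = Σ (O − E)² / E
  black: (233 − 234.5625)² / 234.5625 = 0.0104
  chocolate: (80 − 78.1875)² / 78.1875 = 0.0420
  yellow: (104 − 104.25)² / 104.25 = 0.0006
χ² = 0.0104 + 0.0420 + 0.0006 = 0.053

0.053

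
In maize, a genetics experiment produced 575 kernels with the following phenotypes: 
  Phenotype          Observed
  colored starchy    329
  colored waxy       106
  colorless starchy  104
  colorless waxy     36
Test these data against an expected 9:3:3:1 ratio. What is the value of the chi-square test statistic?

The 9:3:3:1 ratio has 16 parts, so with N = 575 the expected counts are:
  colored starchy: 575 × 9/16 = 323.4375
  colored waxy: 575 × 3/16 = 107.8125
  colorless starchy: 575 × 3/16 = 107.8125
  colorless waxy: 575 × 1/16 = 35.9375
χ² = Σ (O − E)² / E
  colored starchy: (329 − 323.4375)² / 323.4375 = 0.0957
  colored waxy: (106 − 107.8125)² / 107.8125 = 0.0305
  colorless starchy: (104 − 107.8125)² / 107.8125 = 0.1348
  colorless waxy: (36 − 35.9375)² / 35.9375 = 0.0001
χ² = 0.0957 + 0.0305 + 0.1348 + 0.0001 = 0.2611 ≈ 0.261

0.261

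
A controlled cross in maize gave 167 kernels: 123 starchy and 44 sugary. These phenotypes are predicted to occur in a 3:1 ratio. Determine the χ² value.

0.162

Total ratio parts = 4. Expected numbers out of 167:
  starchy: 167 × 3/4 = 125.25
  sugary: 167 × 1/4 = 41.75
χ² = Σ (O − E)² / E
  starchy: (123 − 125.25)² / 125.25 = 0.0404
  sugary: (44 − 41.75)² / 41.75 = 0.1213
χ² = 0.0404 + 0.1213 = 0.1617 ≈ 0.162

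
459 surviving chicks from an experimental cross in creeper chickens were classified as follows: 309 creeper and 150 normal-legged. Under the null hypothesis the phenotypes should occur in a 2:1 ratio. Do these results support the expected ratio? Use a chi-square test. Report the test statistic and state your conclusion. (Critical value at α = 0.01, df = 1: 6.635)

0.088; consistent

The 2:1 ratio has 3 parts, so with N = 459 the expected counts are:
  creeper: 459 × 2/3 = 306
  normal-legged: 459 × 1/3 = 153
χ² = Σ (O − E)² / E
  creeper: (309 − 306)² / 306 = 0.0294
  normal-legged: (150 − 153)² / 153 = 0.0588
χ² = 0.0294 + 0.0588 = 0.0882 ≈ 0.088
Degrees of freedom = 2 − 1 = 1; critical value at α = 0.01 is 6.635.
Since 0.088 < 6.635, we fail to reject the null hypothesis — the data are consistent with the 2:1 ratio.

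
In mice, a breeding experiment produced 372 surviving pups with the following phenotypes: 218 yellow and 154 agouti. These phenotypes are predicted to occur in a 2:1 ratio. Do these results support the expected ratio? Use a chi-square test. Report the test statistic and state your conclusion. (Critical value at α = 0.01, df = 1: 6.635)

10.887; not consistent

Under the 2:1 hypothesis (Σ ratio = 3, N = 372):
  yellow: 372 × 2/3 = 248
  agouti: 372 × 1/3 = 124
χ² = Σ (O − E)² / E
  yellow: (218 − 248)² / 248 = 3.6290
  agouti: (154 − 124)² / 124 = 7.2581
χ² = 3.6290 + 7.2581 = 10.8871 ≈ 10.887
Degrees of freedom = 2 − 1 = 1; critical value at α = 0.01 is 6.635.
Since 10.887 > 6.635, we reject the null hypothesis — the data do not fit the 2:1 ratio.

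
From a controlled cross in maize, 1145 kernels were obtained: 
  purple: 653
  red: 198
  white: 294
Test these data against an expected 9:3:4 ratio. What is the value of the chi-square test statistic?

1.631

Total ratio parts = 16. Expected numbers out of 1145:
  purple: 1145 × 9/16 = 644.0625
  red: 1145 × 3/16 = 214.6875
  white: 1145 × 4/16 = 286.25
χ² = Σ (O − E)² / E
  purple: (653 − 644.0625)² / 644.0625 = 0.1240
  red: (198 − 214.6875)² / 214.6875 = 1.2971
  white: (294 − 286.25)² / 286.25 = 0.2098
χ² = 0.1240 + 1.2971 + 0.2098 = 1.6309 ≈ 1.631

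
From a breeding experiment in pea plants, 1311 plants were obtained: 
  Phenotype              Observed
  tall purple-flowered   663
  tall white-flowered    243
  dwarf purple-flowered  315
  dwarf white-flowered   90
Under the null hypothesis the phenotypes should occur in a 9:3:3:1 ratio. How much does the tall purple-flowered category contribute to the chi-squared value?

7.514

Under the 9:3:3:1 hypothesis (Σ ratio = 16, N = 1311):
  tall purple-flowered: 1311 × 9/16 = 737.4375
  tall white-flowered: 1311 × 3/16 = 245.8125
  dwarf purple-flowered: 1311 × 3/16 = 245.8125
  dwarf white-flowered: 1311 × 1/16 = 81.9375
Contribution of tall purple-flowered: (663 − 737.4375)² / 737.4375 = 7.5138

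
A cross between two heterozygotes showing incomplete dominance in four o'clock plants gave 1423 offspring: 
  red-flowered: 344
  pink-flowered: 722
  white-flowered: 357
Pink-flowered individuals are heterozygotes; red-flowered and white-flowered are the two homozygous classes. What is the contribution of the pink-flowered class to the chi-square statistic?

With incomplete dominance, a heterozygote × heterozygote cross gives a 1:2:1 phenotypic ratio.
Under the 1:2:1 hypothesis (Σ ratio = 4, N = 1423):
  red-flowered: 1423 × 1/4 = 355.75
  pink-flowered: 1423 × 2/4 = 711.5
  white-flowered: 1423 × 1/4 = 355.75
Contribution of pink-flowered: (722 − 711.5)² / 711.5 = 0.1550

0.155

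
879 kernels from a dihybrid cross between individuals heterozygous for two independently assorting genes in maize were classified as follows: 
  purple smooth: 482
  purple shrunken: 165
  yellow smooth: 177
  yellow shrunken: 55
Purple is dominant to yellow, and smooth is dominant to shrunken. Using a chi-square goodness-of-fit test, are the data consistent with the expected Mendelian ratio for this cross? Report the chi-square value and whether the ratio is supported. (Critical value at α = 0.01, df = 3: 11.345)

1.214; consistent

A dihybrid F₂ with independent assortment and complete dominance at both loci gives a 9:3:3:1 phenotypic ratio.
Total ratio parts = 16. Expected numbers out of 879:
  purple smooth: 879 × 9/16 = 494.4375
  purple shrunken: 879 × 3/16 = 164.8125
  yellow smooth: 879 × 3/16 = 164.8125
  yellow shrunken: 879 × 1/16 = 54.9375
χ² = Σ (O − E)² / E
  purple smooth: (482 − 494.4375)² / 494.4375 = 0.3129
  purple shrunken: (165 − 164.8125)² / 164.8125 = 0.0002
  yellow smooth: (177 − 164.8125)² / 164.8125 = 0.9012
  yellow shrunken: (55 − 54.9375)² / 54.9375 = 0.0001
χ² = 0.3129 + 0.0002 + 0.9012 + 0.0001 = 1.2144 ≈ 1.214
Degrees of freedom = 4 − 1 = 3; critical value at α = 0.01 is 11.345.
Since 1.214 < 11.345, we fail to reject the null hypothesis — the data are consistent with the 9:3:3:1 ratio.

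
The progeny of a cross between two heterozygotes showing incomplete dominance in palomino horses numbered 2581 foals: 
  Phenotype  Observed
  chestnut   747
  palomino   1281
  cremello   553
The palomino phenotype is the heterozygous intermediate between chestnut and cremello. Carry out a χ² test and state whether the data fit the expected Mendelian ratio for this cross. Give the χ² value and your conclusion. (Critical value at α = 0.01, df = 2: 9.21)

With incomplete dominance, a heterozygote × heterozygote cross gives a 1:2:1 phenotypic ratio.
Under the 1:2:1 hypothesis (Σ ratio = 4, N = 2581):
  chestnut: 2581 × 1/4 = 645.25
  palomino: 2581 × 2/4 = 1290.5
  cremello: 2581 × 1/4 = 645.25
χ² = Σ (O − E)² / E
  chestnut: (747 − 645.25)² / 645.25 = 16.0450
  palomino: (1281 − 1290.5)² / 1290.5 = 0.0699
  cremello: (553 − 645.25)² / 645.25 = 13.1888
χ² = 16.0450 + 0.0699 + 13.1888 = 29.3037 ≈ 29.304
Degrees of freedom = 3 − 1 = 2; critical value at α = 0.01 is 9.21.
Since 29.304 > 9.21, we reject the null hypothesis — the data do not fit the 1:2:1 ratio.

29.304; not consistent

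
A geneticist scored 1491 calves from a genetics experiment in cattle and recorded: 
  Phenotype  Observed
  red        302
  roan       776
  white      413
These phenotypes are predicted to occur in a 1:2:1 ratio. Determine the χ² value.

Under the 1:2:1 hypothesis (Σ ratio = 4, N = 1491):
  red: 1491 × 1/4 = 372.75
  roan: 1491 × 2/4 = 745.5
  white: 1491 × 1/4 = 372.75
χ² = Σ (O − E)² / E
  red: (302 − 372.75)² / 372.75 = 13.4287
  roan: (776 − 745.5)² / 745.5 = 1.2478
  white: (413 − 372.75)² / 372.75 = 4.3462
χ² = 13.4287 + 1.2478 + 4.3462 = 19.0227 ≈ 19.023

19.023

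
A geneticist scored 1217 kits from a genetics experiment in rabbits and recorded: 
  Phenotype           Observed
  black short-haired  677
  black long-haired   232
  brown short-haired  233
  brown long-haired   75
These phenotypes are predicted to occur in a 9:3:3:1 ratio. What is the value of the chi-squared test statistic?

0.264

The 9:3:3:1 ratio has 16 parts, so with N = 1217 the expected counts are:
  black short-haired: 1217 × 9/16 = 684.5625
  black long-haired: 1217 × 3/16 = 228.1875
  brown short-haired: 1217 × 3/16 = 228.1875
  brown long-haired: 1217 × 1/16 = 76.0625
χ² = Σ (O − E)² / E
  black short-haired: (677 − 684.5625)² / 684.5625 = 0.0835
  black long-haired: (232 − 228.1875)² / 228.1875 = 0.0637
  brown short-haired: (233 − 228.1875)² / 228.1875 = 0.1015
  brown long-haired: (75 − 76.0625)² / 76.0625 = 0.0148
χ² = 0.0835 + 0.0637 + 0.1015 + 0.0148 = 0.2635 ≈ 0.264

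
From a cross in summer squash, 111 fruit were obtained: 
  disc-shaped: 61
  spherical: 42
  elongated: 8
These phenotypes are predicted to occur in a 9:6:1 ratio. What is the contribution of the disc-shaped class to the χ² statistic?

Total ratio parts = 16. Expected numbers out of 111:
  disc-shaped: 111 × 9/16 = 62.4375
  spherical: 111 × 6/16 = 41.625
  elongated: 111 × 1/16 = 6.9375
Contribution of disc-shaped: (61 − 62.4375)² / 62.4375 = 0.0331

0.033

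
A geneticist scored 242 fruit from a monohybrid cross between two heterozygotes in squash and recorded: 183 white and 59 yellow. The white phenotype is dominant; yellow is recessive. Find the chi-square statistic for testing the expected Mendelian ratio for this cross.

For a monohybrid cross between heterozygotes with complete dominance, the expected phenotypic ratio is 3:1.
The 3:1 ratio has 4 parts, so with N = 242 the expected counts are:
  white: 242 × 3/4 = 181.5
  yellow: 242 × 1/4 = 60.5
χ² = Σ (O − E)² / E
  white: (183 − 181.5)² / 181.5 = 0.0124
  yellow: (59 − 60.5)² / 60.5 = 0.0372
χ² = 0.0124 + 0.0372 = 0.0496 ≈ 0.050

0.050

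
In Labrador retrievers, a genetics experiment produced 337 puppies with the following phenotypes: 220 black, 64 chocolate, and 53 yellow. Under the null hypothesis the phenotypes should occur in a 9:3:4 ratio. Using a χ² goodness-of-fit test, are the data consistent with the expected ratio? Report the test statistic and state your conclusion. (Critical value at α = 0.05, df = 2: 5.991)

The 9:3:4 ratio has 16 parts, so with N = 337 the expected counts are:
  black: 337 × 9/16 = 189.5625
  chocolate: 337 × 3/16 = 63.1875
  yellow: 337 × 4/16 = 84.25
χ² = Σ (O − E)² / E
  black: (220 − 189.5625)² / 189.5625 = 4.8873
  chocolate: (64 − 63.1875)² / 63.1875 = 0.0104
  yellow: (53 − 84.25)² / 84.25 = 11.5912
χ² = 4.8873 + 0.0104 + 11.5912 = 16.4889 ≈ 16.489
Degrees of freedom = 3 − 1 = 2; critical value at α = 0.05 is 5.991.
Since 16.489 > 5.991, we reject the null hypothesis — the data do not fit the 9:3:4 ratio.

16.489; not consistent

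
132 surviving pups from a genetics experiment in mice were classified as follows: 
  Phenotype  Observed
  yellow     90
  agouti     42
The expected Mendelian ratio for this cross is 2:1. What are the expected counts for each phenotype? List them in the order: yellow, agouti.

88, 44

Under the 2:1 hypothesis (Σ ratio = 3, N = 132):
  yellow: 132 × 2/3 = 88
  agouti: 132 × 1/3 = 44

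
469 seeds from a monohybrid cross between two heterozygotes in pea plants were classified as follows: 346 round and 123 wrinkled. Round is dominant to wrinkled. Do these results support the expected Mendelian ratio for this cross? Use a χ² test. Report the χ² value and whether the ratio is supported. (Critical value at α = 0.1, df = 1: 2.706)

0.376; consistent

For a monohybrid cross between heterozygotes with complete dominance, the expected phenotypic ratio is 3:1.
Under the 3:1 hypothesis (Σ ratio = 4, N = 469):
  round: 469 × 3/4 = 351.75
  wrinkled: 469 × 1/4 = 117.25
χ² = Σ (O − E)² / E
  round: (346 − 351.75)² / 351.75 = 0.0940
  wrinkled: (123 − 117.25)² / 117.25 = 0.2820
χ² = 0.0940 + 0.2820 = 0.376
Degrees of freedom = 2 − 1 = 1; critical value at α = 0.1 is 2.706.
Since 0.376 < 2.706, we fail to reject the null hypothesis — the data are consistent with the 3:1 ratio.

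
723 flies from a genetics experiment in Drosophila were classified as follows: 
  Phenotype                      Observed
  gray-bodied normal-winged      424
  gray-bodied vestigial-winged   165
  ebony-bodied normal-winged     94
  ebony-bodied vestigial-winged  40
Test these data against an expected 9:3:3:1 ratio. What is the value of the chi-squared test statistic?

The 9:3:3:1 ratio has 16 parts, so with N = 723 the expected counts are:
  gray-bodied normal-winged: 723 × 9/16 = 406.6875
  gray-bodied vestigial-winged: 723 × 3/16 = 135.5625
  ebony-bodied normal-winged: 723 × 3/16 = 135.5625
  ebony-bodied vestigial-winged: 723 × 1/16 = 45.1875
χ² = Σ (O − E)² / E
  gray-bodied normal-winged: (424 − 406.6875)² / 406.6875 = 0.7370
  gray-bodied vestigial-winged: (165 − 135.5625)² / 135.5625 = 6.3924
  ebony-bodied normal-winged: (94 − 135.5625)² / 135.5625 = 12.7428
  ebony-bodied vestigial-winged: (40 − 45.1875)² / 45.1875 = 0.5955
χ² = 0.7370 + 6.3924 + 12.7428 + 0.5955 = 20.4677 ≈ 20.468

20.468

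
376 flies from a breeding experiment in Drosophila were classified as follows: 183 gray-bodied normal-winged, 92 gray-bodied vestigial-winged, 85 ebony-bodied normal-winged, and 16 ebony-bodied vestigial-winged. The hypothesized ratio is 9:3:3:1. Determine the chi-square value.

15.773

Under the 9:3:3:1 hypothesis (Σ ratio = 16, N = 376):
  gray-bodied normal-winged: 376 × 9/16 = 211.5
  gray-bodied vestigial-winged: 376 × 3/16 = 70.5
  ebony-bodied normal-winged: 376 × 3/16 = 70.5
  ebony-bodied vestigial-winged: 376 × 1/16 = 23.5
χ² = Σ (O − E)² / E
  gray-bodied normal-winged: (183 − 211.5)² / 211.5 = 3.8404
  gray-bodied vestigial-winged: (92 − 70.5)² / 70.5 = 6.5567
  ebony-bodied normal-winged: (85 − 70.5)² / 70.5 = 2.9823
  ebony-bodied vestigial-winged: (16 − 23.5)² / 23.5 = 2.3936
χ² = 3.8404 + 6.5567 + 2.9823 + 2.3936 = 15.773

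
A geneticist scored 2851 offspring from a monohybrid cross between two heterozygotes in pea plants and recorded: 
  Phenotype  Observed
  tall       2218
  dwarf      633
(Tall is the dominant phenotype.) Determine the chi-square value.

11.898

For a monohybrid cross between heterozygotes with complete dominance, the expected phenotypic ratio is 3:1.
Total ratio parts = 4. Expected numbers out of 2851:
  tall: 2851 × 3/4 = 2138.25
  dwarf: 2851 × 1/4 = 712.75
χ² = Σ (O − E)² / E
  tall: (2218 − 2138.25)² / 2138.25 = 2.9744
  dwarf: (633 − 712.75)² / 712.75 = 8.9233
χ² = 2.9744 + 8.9233 = 11.8977 ≈ 11.898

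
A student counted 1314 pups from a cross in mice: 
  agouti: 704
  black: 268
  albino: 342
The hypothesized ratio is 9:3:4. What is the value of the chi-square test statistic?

The 9:3:4 ratio has 16 parts, so with N = 1314 the expected counts are:
  agouti: 1314 × 9/16 = 739.125
  black: 1314 × 3/16 = 246.375
  albino: 1314 × 4/16 = 328.5
χ² = Σ (O − E)² / E
  agouti: (704 − 739.125)² / 739.125 = 1.6692
  black: (268 − 246.375)² / 246.375 = 1.8981
  albino: (342 − 328.5)² / 328.5 = 0.5548
χ² = 1.6692 + 1.8981 + 0.5548 = 4.1221 ≈ 4.122

4.122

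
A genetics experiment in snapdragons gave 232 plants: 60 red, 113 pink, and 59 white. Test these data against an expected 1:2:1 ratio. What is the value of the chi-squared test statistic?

0.164

Under the 1:2:1 hypothesis (Σ ratio = 4, N = 232):
  red: 232 × 1/4 = 58
  pink: 232 × 2/4 = 116
  white: 232 × 1/4 = 58
χ² = Σ (O − E)² / E
  red: (60 − 58)² / 58 = 0.0690
  pink: (113 − 116)² / 116 = 0.0776
  white: (59 − 58)² / 58 = 0.0172
χ² = 0.0690 + 0.0776 + 0.0172 = 0.1638 ≈ 0.164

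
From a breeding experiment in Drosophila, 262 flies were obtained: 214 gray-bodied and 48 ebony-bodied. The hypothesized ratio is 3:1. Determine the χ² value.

Expected counts for N = 262 under a 3:1 ratio (total parts = 4):
  gray-bodied: 262 × 3/4 = 196.5
  ebony-bodied: 262 × 1/4 = 65.5
χ² = Σ (O − E)² / E
  gray-bodied: (214 − 196.5)² / 196.5 = 1.5585
  ebony-bodied: (48 − 65.5)² / 65.5 = 4.6756
χ² = 1.5585 + 4.6756 = 6.2341 ≈ 6.234

6.234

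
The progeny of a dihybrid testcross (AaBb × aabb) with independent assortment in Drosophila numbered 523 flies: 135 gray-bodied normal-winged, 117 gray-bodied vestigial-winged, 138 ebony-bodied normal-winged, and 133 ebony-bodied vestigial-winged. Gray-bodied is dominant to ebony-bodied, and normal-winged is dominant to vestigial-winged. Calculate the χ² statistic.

A dihybrid testcross with independent assortment gives a 1:1:1:1 ratio.
The 1:1:1:1 ratio has 4 parts, so with N = 523 the expected counts are:
  gray-bodied normal-winged: 523 × 1/4 = 130.75
  gray-bodied vestigial-winged: 523 × 1/4 = 130.75
  ebony-bodied normal-winged: 523 × 1/4 = 130.75
  ebony-bodied vestigial-winged: 523 × 1/4 = 130.75
χ² = Σ (O − E)² / E
  gray-bodied normal-winged: (135 − 130.75)² / 130.75 = 0.1381
  gray-bodied vestigial-winged: (117 − 130.75)² / 130.75 = 1.4460
  ebony-bodied normal-winged: (138 − 130.75)² / 130.75 = 0.4020
  ebony-bodied vestigial-winged: (133 − 130.75)² / 130.75 = 0.0387
χ² = 0.1381 + 1.4460 + 0.4020 + 0.0387 = 2.0248 ≈ 2.025

2.025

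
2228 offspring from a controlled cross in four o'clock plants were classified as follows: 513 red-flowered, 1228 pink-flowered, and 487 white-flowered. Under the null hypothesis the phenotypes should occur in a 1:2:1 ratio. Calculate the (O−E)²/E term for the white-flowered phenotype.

Expected counts for N = 2228 under a 1:2:1 ratio (total parts = 4):
  red-flowered: 2228 × 1/4 = 557
  pink-flowered: 2228 × 2/4 = 1114
  white-flowered: 2228 × 1/4 = 557
Contribution of white-flowered: (487 − 557)² / 557 = 8.7971

8.797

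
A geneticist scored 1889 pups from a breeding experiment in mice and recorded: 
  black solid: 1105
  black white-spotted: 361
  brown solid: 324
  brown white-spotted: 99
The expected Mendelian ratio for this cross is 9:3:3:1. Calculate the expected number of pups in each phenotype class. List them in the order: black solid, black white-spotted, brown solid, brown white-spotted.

Under the 9:3:3:1 hypothesis (Σ ratio = 16, N = 1889):
  black solid: 1889 × 9/16 = 1062.5625
  black white-spotted: 1889 × 3/16 = 354.1875
  brown solid: 1889 × 3/16 = 354.1875
  brown white-spotted: 1889 × 1/16 = 118.0625

1062.5625, 354.1875, 354.1875, 118.0625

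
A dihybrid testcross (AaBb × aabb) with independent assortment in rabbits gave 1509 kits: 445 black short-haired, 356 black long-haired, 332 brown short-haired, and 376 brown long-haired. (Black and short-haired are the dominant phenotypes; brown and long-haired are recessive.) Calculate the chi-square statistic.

A dihybrid testcross with independent assortment gives a 1:1:1:1 ratio.
The 1:1:1:1 ratio has 4 parts, so with N = 1509 the expected counts are:
  black short-haired: 1509 × 1/4 = 377.25
  black long-haired: 1509 × 1/4 = 377.25
  brown short-haired: 1509 × 1/4 = 377.25
  brown long-haired: 1509 × 1/4 = 377.25
χ² = Σ (O − E)² / E
  black short-haired: (445 − 377.25)² / 377.25 = 12.1672
  black long-haired: (356 − 377.25)² / 377.25 = 1.1970
  brown short-haired: (332 − 377.25)² / 377.25 = 5.4276
  brown long-haired: (376 − 377.25)² / 377.25 = 0.0041
χ² = 12.1672 + 1.1970 + 5.4276 + 0.0041 = 18.7959 ≈ 18.796

18.796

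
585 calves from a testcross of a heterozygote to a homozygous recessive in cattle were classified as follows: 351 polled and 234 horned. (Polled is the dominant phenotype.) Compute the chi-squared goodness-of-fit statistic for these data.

A testcross of a heterozygote (Aa × aa) gives a 1:1 phenotypic ratio.
The 1:1 ratio has 2 parts, so with N = 585 the expected counts are:
  polled: 585 × 1/2 = 292.5
  horned: 585 × 1/2 = 292.5
χ² = Σ (O − E)² / E
  polled: (351 − 292.5)² / 292.5 = 11.7000
  horned: (234 − 292.5)² / 292.5 = 11.7000
χ² = 11.7000 + 11.7000 = 23.400

23.400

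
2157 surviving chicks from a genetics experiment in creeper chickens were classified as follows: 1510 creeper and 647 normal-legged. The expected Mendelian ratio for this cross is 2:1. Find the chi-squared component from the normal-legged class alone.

7.210

Total ratio parts = 3. Expected numbers out of 2157:
  creeper: 2157 × 2/3 = 1438
  normal-legged: 2157 × 1/3 = 719
Contribution of normal-legged: (647 − 719)² / 719 = 7.2100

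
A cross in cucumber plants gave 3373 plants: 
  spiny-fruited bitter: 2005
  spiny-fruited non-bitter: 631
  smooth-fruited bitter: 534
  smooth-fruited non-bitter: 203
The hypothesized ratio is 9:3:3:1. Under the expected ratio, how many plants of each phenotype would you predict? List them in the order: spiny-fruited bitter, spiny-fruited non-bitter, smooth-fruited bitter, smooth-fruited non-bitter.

1897.3125, 632.4375, 632.4375, 210.8125

Total ratio parts = 16. Expected numbers out of 3373:
  spiny-fruited bitter: 3373 × 9/16 = 1897.3125
  spiny-fruited non-bitter: 3373 × 3/16 = 632.4375
  smooth-fruited bitter: 3373 × 3/16 = 632.4375
  smooth-fruited non-bitter: 3373 × 1/16 = 210.8125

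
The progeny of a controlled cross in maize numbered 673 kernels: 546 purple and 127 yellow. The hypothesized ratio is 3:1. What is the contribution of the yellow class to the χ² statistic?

10.113

The 3:1 ratio has 4 parts, so with N = 673 the expected counts are:
  purple: 673 × 3/4 = 504.75
  yellow: 673 × 1/4 = 168.25
Contribution of yellow: (127 − 168.25)² / 168.25 = 10.1133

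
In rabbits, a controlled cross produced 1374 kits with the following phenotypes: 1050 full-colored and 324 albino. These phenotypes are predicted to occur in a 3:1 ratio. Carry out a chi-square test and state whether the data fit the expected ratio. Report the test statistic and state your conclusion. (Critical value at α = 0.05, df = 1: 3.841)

Under the 3:1 hypothesis (Σ ratio = 4, N = 1374):
  full-colored: 1374 × 3/4 = 1030.5
  albino: 1374 × 1/4 = 343.5
χ² = Σ (O − E)² / E
  full-colored: (1050 − 1030.5)² / 1030.5 = 0.3690
  albino: (324 − 343.5)² / 343.5 = 1.1070
χ² = 0.3690 + 1.1070 = 1.476
Degrees of freedom = 2 − 1 = 1; critical value at α = 0.05 is 3.841.
Since 1.476 < 3.841, we fail to reject the null hypothesis — the data are consistent with the 3:1 ratio.

1.476; consistent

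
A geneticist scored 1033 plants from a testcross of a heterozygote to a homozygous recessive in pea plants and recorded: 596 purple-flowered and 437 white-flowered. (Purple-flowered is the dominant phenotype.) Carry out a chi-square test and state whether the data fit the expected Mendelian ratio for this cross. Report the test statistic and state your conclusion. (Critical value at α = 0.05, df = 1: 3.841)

A testcross of a heterozygote (Aa × aa) gives a 1:1 phenotypic ratio.
The 1:1 ratio has 2 parts, so with N = 1033 the expected counts are:
  purple-flowered: 1033 × 1/2 = 516.5
  white-flowered: 1033 × 1/2 = 516.5
χ² = Σ (O − E)² / E
  purple-flowered: (596 − 516.5)² / 516.5 = 12.2367
  white-flowered: (437 − 516.5)² / 516.5 = 12.2367
χ² = 12.2367 + 12.2367 = 24.4734 ≈ 24.473
Degrees of freedom = 2 − 1 = 1; critical value at α = 0.05 is 3.841.
Since 24.473 > 3.841, we reject the null hypothesis — the data do not fit the 1:1 ratio.

24.473; not consistent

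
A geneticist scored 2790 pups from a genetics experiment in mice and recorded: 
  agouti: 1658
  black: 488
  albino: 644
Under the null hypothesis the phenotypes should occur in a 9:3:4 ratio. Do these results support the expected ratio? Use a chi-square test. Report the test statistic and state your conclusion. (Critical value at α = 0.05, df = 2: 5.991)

11.467; not consistent

Expected counts for N = 2790 under a 9:3:4 ratio (total parts = 16):
  agouti: 2790 × 9/16 = 1569.375
  black: 2790 × 3/16 = 523.125
  albino: 2790 × 4/16 = 697.5
χ² = Σ (O − E)² / E
  agouti: (1658 − 1569.375)² / 1569.375 = 5.0048
  black: (488 − 523.125)² / 523.125 = 2.3585
  albino: (644 − 697.5)² / 697.5 = 4.1036
χ² = 5.0048 + 2.3585 + 4.1036 = 11.4669 ≈ 11.467
Degrees of freedom = 3 − 1 = 2; critical value at α = 0.05 is 5.991.
Since 11.467 > 5.991, we reject the null hypothesis — the data do not fit the 9:3:4 ratio.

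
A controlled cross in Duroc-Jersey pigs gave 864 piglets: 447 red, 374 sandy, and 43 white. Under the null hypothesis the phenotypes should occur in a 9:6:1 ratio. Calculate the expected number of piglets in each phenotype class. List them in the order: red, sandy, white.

The 9:6:1 ratio has 16 parts, so with N = 864 the expected counts are:
  red: 864 × 9/16 = 486
  sandy: 864 × 6/16 = 324
  white: 864 × 1/16 = 54

486, 324, 54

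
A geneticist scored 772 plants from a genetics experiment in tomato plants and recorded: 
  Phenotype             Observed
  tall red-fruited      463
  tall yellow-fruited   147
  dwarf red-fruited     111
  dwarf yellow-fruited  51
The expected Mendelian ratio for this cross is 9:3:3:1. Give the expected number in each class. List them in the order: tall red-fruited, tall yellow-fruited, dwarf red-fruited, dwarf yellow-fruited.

Under the 9:3:3:1 hypothesis (Σ ratio = 16, N = 772):
  tall red-fruited: 772 × 9/16 = 434.25
  tall yellow-fruited: 772 × 3/16 = 144.75
  dwarf red-fruited: 772 × 3/16 = 144.75
  dwarf yellow-fruited: 772 × 1/16 = 48.25

434.25, 144.75, 144.75, 48.25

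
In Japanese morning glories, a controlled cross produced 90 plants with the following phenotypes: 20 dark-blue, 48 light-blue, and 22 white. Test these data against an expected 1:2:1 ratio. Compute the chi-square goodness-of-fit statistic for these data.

0.489

Expected counts for N = 90 under a 1:2:1 ratio (total parts = 4):
  dark-blue: 90 × 1/4 = 22.5
  light-blue: 90 × 2/4 = 45
  white: 90 × 1/4 = 22.5
χ² = Σ (O − E)² / E
  dark-blue: (20 − 22.5)² / 22.5 = 0.2778
  light-blue: (48 − 45)² / 45 = 0.2000
  white: (22 − 22.5)² / 22.5 = 0.0111
χ² = 0.2778 + 0.2000 + 0.0111 = 0.4889 ≈ 0.489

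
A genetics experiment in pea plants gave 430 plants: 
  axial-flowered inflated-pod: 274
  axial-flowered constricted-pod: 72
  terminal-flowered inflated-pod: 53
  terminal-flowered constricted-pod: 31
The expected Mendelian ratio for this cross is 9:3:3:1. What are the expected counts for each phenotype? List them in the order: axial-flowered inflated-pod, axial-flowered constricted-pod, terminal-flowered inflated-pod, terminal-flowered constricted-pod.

241.875, 80.625, 80.625, 26.875

Total ratio parts = 16. Expected numbers out of 430:
  axial-flowered inflated-pod: 430 × 9/16 = 241.875
  axial-flowered constricted-pod: 430 × 3/16 = 80.625
  terminal-flowered inflated-pod: 430 × 3/16 = 80.625
  terminal-flowered constricted-pod: 430 × 1/16 = 26.875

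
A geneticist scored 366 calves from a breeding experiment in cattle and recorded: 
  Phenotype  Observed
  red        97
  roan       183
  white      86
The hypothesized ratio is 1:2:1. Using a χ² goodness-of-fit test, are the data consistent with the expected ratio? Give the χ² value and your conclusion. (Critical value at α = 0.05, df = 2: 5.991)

Total ratio parts = 4. Expected numbers out of 366:
  red: 366 × 1/4 = 91.5
  roan: 366 × 2/4 = 183
  white: 366 × 1/4 = 91.5
χ² = Σ (O − E)² / E
  red: (97 − 91.5)² / 91.5 = 0.3306
  roan: (183 − 183)² / 183 = 0.0000
  white: (86 − 91.5)² / 91.5 = 0.3306
χ² = 0.3306 + 0.0000 + 0.3306 = 0.6612 ≈ 0.661
Degrees of freedom = 3 − 1 = 2; critical value at α = 0.05 is 5.991.
Since 0.661 < 5.991, we fail to reject the null hypothesis — the data are consistent with the 1:2:1 ratio.

0.661; consistent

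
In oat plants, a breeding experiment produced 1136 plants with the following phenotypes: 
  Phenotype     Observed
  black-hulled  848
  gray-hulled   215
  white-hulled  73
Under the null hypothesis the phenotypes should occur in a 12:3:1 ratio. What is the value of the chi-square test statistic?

Total ratio parts = 16. Expected numbers out of 1136:
  black-hulled: 1136 × 12/16 = 852
  gray-hulled: 1136 × 3/16 = 213
  white-hulled: 1136 × 1/16 = 71
χ² = Σ (O − E)² / E
  black-hulled: (848 − 852)² / 852 = 0.0188
  gray-hulled: (215 − 213)² / 213 = 0.0188
  white-hulled: (73 − 71)² / 71 = 0.0563
χ² = 0.0188 + 0.0188 + 0.0563 = 0.0939 ≈ 0.094

0.094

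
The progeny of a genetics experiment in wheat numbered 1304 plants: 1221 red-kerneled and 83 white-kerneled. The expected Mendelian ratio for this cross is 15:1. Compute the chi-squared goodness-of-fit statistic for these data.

Expected counts for N = 1304 under a 15:1 ratio (total parts = 16):
  red-kerneled: 1304 × 15/16 = 1222.5
  white-kerneled: 1304 × 1/16 = 81.5
χ² = Σ (O − E)² / E
  red-kerneled: (1221 − 1222.5)² / 1222.5 = 0.0018
  white-kerneled: (83 − 81.5)² / 81.5 = 0.0276
χ² = 0.0018 + 0.0276 = 0.0294 ≈ 0.029

0.029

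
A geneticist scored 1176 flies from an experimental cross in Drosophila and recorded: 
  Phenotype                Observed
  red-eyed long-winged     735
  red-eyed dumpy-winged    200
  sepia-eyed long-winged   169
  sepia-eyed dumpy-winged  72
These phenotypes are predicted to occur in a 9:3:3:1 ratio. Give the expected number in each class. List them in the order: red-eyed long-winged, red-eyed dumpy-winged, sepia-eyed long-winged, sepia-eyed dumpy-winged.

Total ratio parts = 16. Expected numbers out of 1176:
  red-eyed long-winged: 1176 × 9/16 = 661.5
  red-eyed dumpy-winged: 1176 × 3/16 = 220.5
  sepia-eyed long-winged: 1176 × 3/16 = 220.5
  sepia-eyed dumpy-winged: 1176 × 1/16 = 73.5

661.5, 220.5, 220.5, 73.5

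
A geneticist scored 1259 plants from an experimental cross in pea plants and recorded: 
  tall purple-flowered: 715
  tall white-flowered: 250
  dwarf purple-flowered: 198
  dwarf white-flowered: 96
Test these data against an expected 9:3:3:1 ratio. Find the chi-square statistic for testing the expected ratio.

10.835

Under the 9:3:3:1 hypothesis (Σ ratio = 16, N = 1259):
  tall purple-flowered: 1259 × 9/16 = 708.1875
  tall white-flowered: 1259 × 3/16 = 236.0625
  dwarf purple-flowered: 1259 × 3/16 = 236.0625
  dwarf white-flowered: 1259 × 1/16 = 78.6875
χ² = Σ (O − E)² / E
  tall purple-flowered: (715 − 708.1875)² / 708.1875 = 0.0655
  tall white-flowered: (250 − 236.0625)² / 236.0625 = 0.8229
  dwarf purple-flowered: (198 − 236.0625)² / 236.0625 = 6.1372
  dwarf white-flowered: (96 − 78.6875)² / 78.6875 = 3.8090
χ² = 0.0655 + 0.8229 + 6.1372 + 3.8090 = 10.8346 ≈ 10.835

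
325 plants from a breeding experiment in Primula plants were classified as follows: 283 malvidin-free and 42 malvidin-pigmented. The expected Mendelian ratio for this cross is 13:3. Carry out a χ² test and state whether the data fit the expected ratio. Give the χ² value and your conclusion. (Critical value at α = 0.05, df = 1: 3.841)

The 13:3 ratio has 16 parts, so with N = 325 the expected counts are:
  malvidin-free: 325 × 13/16 = 264.0625
  malvidin-pigmented: 325 × 3/16 = 60.9375
χ² = Σ (O − E)² / E
  malvidin-free: (283 − 264.0625)² / 264.0625 = 1.3581
  malvidin-pigmented: (42 − 60.9375)² / 60.9375 = 5.8852
χ² = 1.3581 + 5.8852 = 7.2433 ≈ 7.243
Degrees of freedom = 2 − 1 = 1; critical value at α = 0.05 is 3.841.
Since 7.243 > 3.841, we reject the null hypothesis — the data do not fit the 13:3 ratio.

7.243; not consistent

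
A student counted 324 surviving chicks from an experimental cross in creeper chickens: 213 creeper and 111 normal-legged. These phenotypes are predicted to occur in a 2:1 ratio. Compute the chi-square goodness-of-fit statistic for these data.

The 2:1 ratio has 3 parts, so with N = 324 the expected counts are:
  creeper: 324 × 2/3 = 216
  normal-legged: 324 × 1/3 = 108
χ² = Σ (O − E)² / E
  creeper: (213 − 216)² / 216 = 0.0417
  normal-legged: (111 − 108)² / 108 = 0.0833
χ² = 0.0417 + 0.0833 = 0.125

0.125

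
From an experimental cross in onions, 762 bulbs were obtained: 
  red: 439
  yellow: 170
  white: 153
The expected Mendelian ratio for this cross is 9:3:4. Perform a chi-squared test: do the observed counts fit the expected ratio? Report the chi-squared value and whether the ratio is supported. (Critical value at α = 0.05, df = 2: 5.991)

Under the 9:3:4 hypothesis (Σ ratio = 16, N = 762):
  red: 762 × 9/16 = 428.625
  yellow: 762 × 3/16 = 142.875
  white: 762 × 4/16 = 190.5
χ² = Σ (O − E)² / E
  red: (439 − 428.625)² / 428.625 = 0.2511
  yellow: (170 − 142.875)² / 142.875 = 5.1497
  white: (153 − 190.5)² / 190.5 = 7.3819
χ² = 0.2511 + 5.1497 + 7.3819 = 12.7827 ≈ 12.783
Degrees of freedom = 3 − 1 = 2; critical value at α = 0.05 is 5.991.
Since 12.783 > 5.991, we reject the null hypothesis — the data do not fit the 9:3:4 ratio.

12.783; not consistent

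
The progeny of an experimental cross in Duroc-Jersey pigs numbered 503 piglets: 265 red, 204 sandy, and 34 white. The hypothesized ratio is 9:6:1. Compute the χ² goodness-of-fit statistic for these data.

The 9:6:1 ratio has 16 parts, so with N = 503 the expected counts are:
  red: 503 × 9/16 = 282.9375
  sandy: 503 × 6/16 = 188.625
  white: 503 × 1/16 = 31.4375
χ² = Σ (O − E)² / E
  red: (265 − 282.9375)² / 282.9375 = 1.1372
  sandy: (204 − 188.625)² / 188.625 = 1.2532
  white: (34 − 31.4375)² / 31.4375 = 0.2089
χ² = 1.1372 + 1.2532 + 0.2089 = 2.5993 ≈ 2.599

2.599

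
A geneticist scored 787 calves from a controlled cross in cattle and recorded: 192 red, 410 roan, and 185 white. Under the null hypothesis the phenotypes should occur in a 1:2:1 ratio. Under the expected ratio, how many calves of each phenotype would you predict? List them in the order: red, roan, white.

196.75, 393.5, 196.75

Under the 1:2:1 hypothesis (Σ ratio = 4, N = 787):
  red: 787 × 1/4 = 196.75
  roan: 787 × 2/4 = 393.5
  white: 787 × 1/4 = 196.75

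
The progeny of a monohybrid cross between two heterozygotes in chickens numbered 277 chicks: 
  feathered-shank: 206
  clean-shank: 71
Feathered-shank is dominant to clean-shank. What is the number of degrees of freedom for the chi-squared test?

For a monohybrid cross between heterozygotes with complete dominance, the expected phenotypic ratio is 3:1.
A goodness-of-fit test with 2 phenotype classes has df = 2 − 1 = 1.

1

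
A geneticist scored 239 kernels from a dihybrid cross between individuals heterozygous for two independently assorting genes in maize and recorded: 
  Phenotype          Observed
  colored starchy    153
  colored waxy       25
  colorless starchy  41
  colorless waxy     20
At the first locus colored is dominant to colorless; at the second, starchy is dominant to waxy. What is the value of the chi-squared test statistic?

13.363

A dihybrid F₂ with independent assortment and complete dominance at both loci gives a 9:3:3:1 phenotypic ratio.
Under the 9:3:3:1 hypothesis (Σ ratio = 16, N = 239):
  colored starchy: 239 × 9/16 = 134.4375
  colored waxy: 239 × 3/16 = 44.8125
  colorless starchy: 239 × 3/16 = 44.8125
  colorless waxy: 239 × 1/16 = 14.9375
χ² = Σ (O − E)² / E
  colored starchy: (153 − 134.4375)² / 134.4375 = 2.5630
  colored waxy: (25 − 44.8125)² / 44.8125 = 8.7595
  colorless starchy: (41 − 44.8125)² / 44.8125 = 0.3244
  colorless waxy: (20 − 14.9375)² / 14.9375 = 1.7157
χ² = 2.5630 + 8.7595 + 0.3244 + 1.7157 = 13.3626 ≈ 13.363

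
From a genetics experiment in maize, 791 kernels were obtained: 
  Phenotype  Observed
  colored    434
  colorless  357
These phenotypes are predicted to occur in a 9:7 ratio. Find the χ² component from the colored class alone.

Under the 9:7 hypothesis (Σ ratio = 16, N = 791):
  colored: 791 × 9/16 = 444.9375
  colorless: 791 × 7/16 = 346.0625
Contribution of colored: (434 − 444.9375)² / 444.9375 = 0.2689

0.269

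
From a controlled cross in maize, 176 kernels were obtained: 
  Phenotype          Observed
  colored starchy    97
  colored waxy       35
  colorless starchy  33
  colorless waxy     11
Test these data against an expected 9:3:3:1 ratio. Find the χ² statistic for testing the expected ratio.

Under the 9:3:3:1 hypothesis (Σ ratio = 16, N = 176):
  colored starchy: 176 × 9/16 = 99
  colored waxy: 176 × 3/16 = 33
  colorless starchy: 176 × 3/16 = 33
  colorless waxy: 176 × 1/16 = 11
χ² = Σ (O − E)² / E
  colored starchy: (97 − 99)² / 99 = 0.0404
  colored waxy: (35 − 33)² / 33 = 0.1212
  colorless starchy: (33 − 33)² / 33 = 0.0000
  colorless waxy: (11 − 11)² / 11 = 0.0000
χ² = 0.0404 + 0.1212 + 0.0000 + 0.0000 = 0.1616 ≈ 0.162

0.162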